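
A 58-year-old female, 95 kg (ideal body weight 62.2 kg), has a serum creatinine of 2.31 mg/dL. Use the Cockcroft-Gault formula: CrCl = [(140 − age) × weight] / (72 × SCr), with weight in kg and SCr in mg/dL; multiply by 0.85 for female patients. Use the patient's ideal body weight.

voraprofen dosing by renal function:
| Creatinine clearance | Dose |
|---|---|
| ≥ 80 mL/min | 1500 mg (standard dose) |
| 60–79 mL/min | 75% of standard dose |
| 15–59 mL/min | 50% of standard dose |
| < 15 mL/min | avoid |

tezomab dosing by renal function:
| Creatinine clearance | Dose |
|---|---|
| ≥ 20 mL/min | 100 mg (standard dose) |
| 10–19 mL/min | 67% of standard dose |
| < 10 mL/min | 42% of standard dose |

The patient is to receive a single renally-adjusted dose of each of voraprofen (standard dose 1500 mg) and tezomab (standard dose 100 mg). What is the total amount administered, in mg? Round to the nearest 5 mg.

850 mg

CrCl = (140 − 58) × 62.2 / (72 × 2.31) × 0.85 = 5100.4 / 166.32 × 0.85 ≈ 26.1 mL/min
CrCl ≈ 26 mL/min.
voraprofen: 15–59 mL/min → 50% of 1500 mg = 750 mg.
tezomab: ≥ 20 mL/min → 100% of 100 mg = 100 mg.
Total = 750 + 100 = 850 mg.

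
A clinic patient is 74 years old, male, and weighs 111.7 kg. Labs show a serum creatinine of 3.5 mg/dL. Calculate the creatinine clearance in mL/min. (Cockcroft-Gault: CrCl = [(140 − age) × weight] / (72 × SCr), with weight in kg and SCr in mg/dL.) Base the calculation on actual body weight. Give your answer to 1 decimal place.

CrCl = (140 − 74) × 111.7 / (72 × 3.5) = 7372.2 / 252.00 ≈ 29.3 mL/min

29.3 mL/min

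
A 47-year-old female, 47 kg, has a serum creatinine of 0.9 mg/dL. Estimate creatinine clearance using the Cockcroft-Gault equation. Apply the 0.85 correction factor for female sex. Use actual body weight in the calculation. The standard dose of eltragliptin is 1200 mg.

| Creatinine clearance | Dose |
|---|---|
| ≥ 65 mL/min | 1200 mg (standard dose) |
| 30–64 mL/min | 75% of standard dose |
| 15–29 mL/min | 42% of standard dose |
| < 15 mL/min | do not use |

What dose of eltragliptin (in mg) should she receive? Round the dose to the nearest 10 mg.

900 mg

CrCl = (140 − 47) × 47 / (72 × 0.9) × 0.85 = 4371.0 / 64.80 × 0.85 ≈ 57.3 mL/min
CrCl ≈ 57 mL/min → bracket 30–64 mL/min.
75% of 1200 mg = 900 mg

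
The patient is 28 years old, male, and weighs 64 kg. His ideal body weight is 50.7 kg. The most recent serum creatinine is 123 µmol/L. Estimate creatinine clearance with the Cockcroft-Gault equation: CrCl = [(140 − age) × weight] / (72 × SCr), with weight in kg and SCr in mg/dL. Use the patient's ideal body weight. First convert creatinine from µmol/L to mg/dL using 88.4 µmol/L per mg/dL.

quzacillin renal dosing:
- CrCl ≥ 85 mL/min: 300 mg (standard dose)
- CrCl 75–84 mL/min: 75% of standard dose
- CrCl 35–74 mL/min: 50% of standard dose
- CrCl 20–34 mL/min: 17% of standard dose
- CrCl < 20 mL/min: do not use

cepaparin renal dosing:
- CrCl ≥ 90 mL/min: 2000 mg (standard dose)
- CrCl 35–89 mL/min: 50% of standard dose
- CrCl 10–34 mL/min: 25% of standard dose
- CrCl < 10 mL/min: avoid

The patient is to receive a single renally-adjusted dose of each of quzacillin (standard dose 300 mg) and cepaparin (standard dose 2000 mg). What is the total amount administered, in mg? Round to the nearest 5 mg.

SCr = 123 / 88.4 = 1.391 mg/dL
CrCl = (140 − 28) × 50.7 / (72 × 1.391) = 5678.4 / 100.15 ≈ 56.7 mL/min
CrCl ≈ 57 mL/min.
quzacillin: 35–74 mL/min → 50% of 300 mg = 150 mg.
cepaparin: 35–89 mL/min → 50% of 2000 mg = 1000 mg.
Total = 150 + 1000 = 1150 mg.

1150 mg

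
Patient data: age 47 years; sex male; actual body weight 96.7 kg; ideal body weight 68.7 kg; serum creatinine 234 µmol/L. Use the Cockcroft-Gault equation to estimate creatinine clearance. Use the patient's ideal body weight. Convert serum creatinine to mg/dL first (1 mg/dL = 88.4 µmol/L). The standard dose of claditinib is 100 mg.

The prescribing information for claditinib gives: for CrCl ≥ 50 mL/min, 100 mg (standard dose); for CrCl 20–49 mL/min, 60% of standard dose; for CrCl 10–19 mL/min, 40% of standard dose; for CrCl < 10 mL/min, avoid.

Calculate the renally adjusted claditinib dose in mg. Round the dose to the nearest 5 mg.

60 mg

SCr = 234 / 88.4 = 2.647 mg/dL
CrCl = (140 − 47) × 68.7 / (72 × 2.647) = 6389.1 / 190.58 ≈ 33.5 mL/min
CrCl ≈ 34 mL/min → bracket 20–49 mL/min.
60% of 100 mg = 60 mg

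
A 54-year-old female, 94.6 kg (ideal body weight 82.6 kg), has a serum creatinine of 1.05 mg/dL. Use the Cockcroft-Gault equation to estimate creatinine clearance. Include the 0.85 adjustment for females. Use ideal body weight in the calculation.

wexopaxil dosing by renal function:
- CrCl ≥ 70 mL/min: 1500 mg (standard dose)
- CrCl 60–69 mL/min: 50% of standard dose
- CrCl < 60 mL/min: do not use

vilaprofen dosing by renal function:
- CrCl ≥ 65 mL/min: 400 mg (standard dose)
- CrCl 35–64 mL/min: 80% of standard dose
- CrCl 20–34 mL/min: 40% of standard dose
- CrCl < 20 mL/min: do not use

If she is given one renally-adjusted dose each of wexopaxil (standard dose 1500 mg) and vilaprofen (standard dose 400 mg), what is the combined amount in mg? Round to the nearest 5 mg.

CrCl = (140 − 54) × 82.6 / (72 × 1.05) × 0.85 = 7103.6 / 75.60 × 0.85 ≈ 79.9 mL/min
CrCl ≈ 80 mL/min.
wexopaxil: ≥ 70 mL/min → 100% of 1500 mg = 1500 mg.
vilaprofen: ≥ 65 mL/min → 100% of 400 mg = 400 mg.
Total = 1500 + 400 = 1900 mg.

1900 mg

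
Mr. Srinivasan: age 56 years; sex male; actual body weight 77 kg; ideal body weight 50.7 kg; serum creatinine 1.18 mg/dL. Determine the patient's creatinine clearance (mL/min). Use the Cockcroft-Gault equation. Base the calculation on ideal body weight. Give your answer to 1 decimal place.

CrCl = (140 − 56) × 50.7 / (72 × 1.18) = 4258.8 / 84.96 ≈ 50.1 mL/min

50.1 mL/min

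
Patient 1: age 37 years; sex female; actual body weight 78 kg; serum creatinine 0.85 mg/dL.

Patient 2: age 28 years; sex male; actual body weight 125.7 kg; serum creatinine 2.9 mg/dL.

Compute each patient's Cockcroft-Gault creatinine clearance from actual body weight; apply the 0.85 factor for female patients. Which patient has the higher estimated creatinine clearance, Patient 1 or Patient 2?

Patient 1

Patient 1: CrCl = (140 − 37) × 78 / (72 × 0.85) × 0.85 = 8034.0 / 61.20 × 0.85 ≈ 111.6 mL/min
Patient 2: CrCl = (140 − 28) × 125.7 / (72 × 2.9) = 14078.4 / 208.80 ≈ 67.4 mL/min
111.6 vs 67.4 mL/min → Patient 1 is higher.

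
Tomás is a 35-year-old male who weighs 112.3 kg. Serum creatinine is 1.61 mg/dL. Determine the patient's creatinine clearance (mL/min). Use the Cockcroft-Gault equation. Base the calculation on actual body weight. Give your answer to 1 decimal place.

101.7 mL/min

CrCl = (140 − 35) × 112.3 / (72 × 1.61) = 11791.5 / 115.92 ≈ 101.7 mL/min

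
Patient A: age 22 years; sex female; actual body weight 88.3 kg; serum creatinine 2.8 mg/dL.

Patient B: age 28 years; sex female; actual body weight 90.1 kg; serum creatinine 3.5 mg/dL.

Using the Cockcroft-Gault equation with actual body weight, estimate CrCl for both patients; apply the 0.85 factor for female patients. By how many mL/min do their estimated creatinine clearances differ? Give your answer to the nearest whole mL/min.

Patient A: CrCl = (140 − 22) × 88.3 / (72 × 2.8) × 0.85 = 10419.4 / 201.60 × 0.85 ≈ 43.9 mL/min
Patient B: CrCl = (140 − 28) × 90.1 / (72 × 3.5) × 0.85 = 10091.2 / 252.00 × 0.85 ≈ 34.0 mL/min
|43.9 − 34.0| = 9.9 mL/min

10 mL/min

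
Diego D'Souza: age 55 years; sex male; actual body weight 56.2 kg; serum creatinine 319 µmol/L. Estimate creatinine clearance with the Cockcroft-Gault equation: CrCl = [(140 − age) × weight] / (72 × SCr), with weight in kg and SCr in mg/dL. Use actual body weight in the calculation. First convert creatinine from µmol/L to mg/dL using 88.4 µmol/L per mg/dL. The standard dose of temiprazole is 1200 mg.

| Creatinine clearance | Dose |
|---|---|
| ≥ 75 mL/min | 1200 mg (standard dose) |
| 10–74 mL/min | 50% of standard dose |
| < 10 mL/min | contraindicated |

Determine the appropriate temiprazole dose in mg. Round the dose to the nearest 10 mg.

SCr = 319 / 88.4 = 3.609 mg/dL
CrCl = (140 − 55) × 56.2 / (72 × 3.609) = 4777.0 / 259.85 ≈ 18.4 mL/min
CrCl ≈ 18 mL/min → bracket 10–74 mL/min.
50% of 1200 mg = 600 mg

600 mg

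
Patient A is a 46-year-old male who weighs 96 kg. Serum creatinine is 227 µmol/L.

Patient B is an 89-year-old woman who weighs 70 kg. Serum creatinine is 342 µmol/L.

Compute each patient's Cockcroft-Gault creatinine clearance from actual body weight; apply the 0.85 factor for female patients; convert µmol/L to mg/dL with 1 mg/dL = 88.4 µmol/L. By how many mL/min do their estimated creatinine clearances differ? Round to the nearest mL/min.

Patient A: SCr = 227 / 88.4 = 2.568 mg/dL
Patient A: CrCl = (140 − 46) × 96 / (72 × 2.568) = 9024.0 / 184.90 ≈ 48.8 mL/min
Patient B: SCr = 342 / 88.4 = 3.869 mg/dL
Patient B: CrCl = (140 − 89) × 70 / (72 × 3.869) × 0.85 = 3570.0 / 278.57 × 0.85 ≈ 10.9 mL/min
|48.8 − 10.9| = 37.9 mL/min

38 mL/min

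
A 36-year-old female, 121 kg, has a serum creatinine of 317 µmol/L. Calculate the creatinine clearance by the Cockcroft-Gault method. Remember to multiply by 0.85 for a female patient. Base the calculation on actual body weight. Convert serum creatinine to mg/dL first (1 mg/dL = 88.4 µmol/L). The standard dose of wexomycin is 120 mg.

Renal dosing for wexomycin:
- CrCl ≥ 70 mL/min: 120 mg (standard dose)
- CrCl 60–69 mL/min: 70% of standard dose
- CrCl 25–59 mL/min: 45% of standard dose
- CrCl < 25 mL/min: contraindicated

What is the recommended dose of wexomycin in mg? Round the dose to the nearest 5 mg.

SCr = 317 / 88.4 = 3.586 mg/dL
CrCl = (140 − 36) × 121 / (72 × 3.586) × 0.85 = 12584.0 / 258.19 × 0.85 ≈ 41.4 mL/min
CrCl ≈ 41 mL/min → bracket 25–59 mL/min.
45% of 120 mg = 54 mg → 55 mg

55 mg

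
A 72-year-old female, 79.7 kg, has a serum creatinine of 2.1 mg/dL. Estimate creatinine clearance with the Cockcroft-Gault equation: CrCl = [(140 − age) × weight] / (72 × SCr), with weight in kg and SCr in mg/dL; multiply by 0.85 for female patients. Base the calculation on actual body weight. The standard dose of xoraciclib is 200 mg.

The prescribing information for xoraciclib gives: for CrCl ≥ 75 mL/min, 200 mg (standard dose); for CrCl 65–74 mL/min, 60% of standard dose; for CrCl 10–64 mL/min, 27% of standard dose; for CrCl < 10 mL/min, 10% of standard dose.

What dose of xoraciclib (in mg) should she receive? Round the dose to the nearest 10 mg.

CrCl = (140 − 72) × 79.7 / (72 × 2.1) × 0.85 = 5419.6 / 151.20 × 0.85 ≈ 30.5 mL/min
CrCl ≈ 30 mL/min → bracket 10–64 mL/min.
27% of 200 mg = 54 mg → 50 mg

50 mg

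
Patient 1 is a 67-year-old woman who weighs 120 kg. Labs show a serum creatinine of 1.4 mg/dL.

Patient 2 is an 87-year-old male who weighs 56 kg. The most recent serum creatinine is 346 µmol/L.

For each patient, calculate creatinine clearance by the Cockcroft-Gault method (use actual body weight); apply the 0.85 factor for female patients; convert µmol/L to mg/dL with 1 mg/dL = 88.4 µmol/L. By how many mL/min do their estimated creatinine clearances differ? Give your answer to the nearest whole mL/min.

63 mL/min

Patient 1: CrCl = (140 − 67) × 120 / (72 × 1.4) × 0.85 = 8760.0 / 100.80 × 0.85 ≈ 73.9 mL/min
Patient 2: SCr = 346 / 88.4 = 3.914 mg/dL
Patient 2: CrCl = (140 − 87) × 56 / (72 × 3.914) = 2968.0 / 281.81 ≈ 10.5 mL/min
|73.9 − 10.5| = 63.4 mL/min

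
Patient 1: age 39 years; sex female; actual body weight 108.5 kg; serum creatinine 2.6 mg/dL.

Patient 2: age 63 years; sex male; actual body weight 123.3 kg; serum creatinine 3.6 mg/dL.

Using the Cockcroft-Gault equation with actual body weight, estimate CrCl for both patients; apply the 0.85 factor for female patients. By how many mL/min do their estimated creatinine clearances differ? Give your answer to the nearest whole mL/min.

13 mL/min

Patient 1: CrCl = (140 − 39) × 108.5 / (72 × 2.6) × 0.85 = 10958.5 / 187.20 × 0.85 ≈ 49.8 mL/min
Patient 2: CrCl = (140 − 63) × 123.3 / (72 × 3.6) = 9494.1 / 259.20 ≈ 36.6 mL/min
|49.8 − 36.6| = 13.2 mL/min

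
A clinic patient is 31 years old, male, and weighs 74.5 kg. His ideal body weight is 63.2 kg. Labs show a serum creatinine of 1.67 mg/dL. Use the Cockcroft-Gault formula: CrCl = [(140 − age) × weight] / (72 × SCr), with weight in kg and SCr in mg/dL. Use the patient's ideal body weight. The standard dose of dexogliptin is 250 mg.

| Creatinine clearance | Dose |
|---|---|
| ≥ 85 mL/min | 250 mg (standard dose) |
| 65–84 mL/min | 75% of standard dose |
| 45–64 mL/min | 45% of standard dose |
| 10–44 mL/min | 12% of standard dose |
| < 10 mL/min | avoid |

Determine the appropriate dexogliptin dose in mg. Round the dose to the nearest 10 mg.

110 mg

CrCl = (140 − 31) × 63.2 / (72 × 1.67) = 6888.8 / 120.24 ≈ 57.3 mL/min
CrCl ≈ 57 mL/min → bracket 45–64 mL/min.
45% of 250 mg = 112.5 mg → 110 mg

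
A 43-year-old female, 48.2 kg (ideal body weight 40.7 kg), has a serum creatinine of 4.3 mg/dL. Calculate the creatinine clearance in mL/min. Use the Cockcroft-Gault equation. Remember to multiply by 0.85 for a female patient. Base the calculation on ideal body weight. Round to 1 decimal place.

10.8 mL/min

CrCl = (140 − 43) × 40.7 / (72 × 4.3) × 0.85 = 3947.9 / 309.60 × 0.85 ≈ 10.8 mL/min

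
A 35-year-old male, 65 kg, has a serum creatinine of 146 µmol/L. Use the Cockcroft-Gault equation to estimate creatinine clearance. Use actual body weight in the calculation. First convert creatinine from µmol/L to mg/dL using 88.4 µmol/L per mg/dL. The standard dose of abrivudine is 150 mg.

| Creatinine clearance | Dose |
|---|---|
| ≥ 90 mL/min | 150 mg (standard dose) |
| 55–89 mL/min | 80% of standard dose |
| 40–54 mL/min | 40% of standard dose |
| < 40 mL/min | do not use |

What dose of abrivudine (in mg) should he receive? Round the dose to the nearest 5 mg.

SCr = 146 / 88.4 = 1.652 mg/dL
CrCl = (140 − 35) × 65 / (72 × 1.652) = 6825.0 / 118.94 ≈ 57.4 mL/min
CrCl ≈ 57 mL/min → bracket 55–89 mL/min.
80% of 150 mg = 120 mg

120 mg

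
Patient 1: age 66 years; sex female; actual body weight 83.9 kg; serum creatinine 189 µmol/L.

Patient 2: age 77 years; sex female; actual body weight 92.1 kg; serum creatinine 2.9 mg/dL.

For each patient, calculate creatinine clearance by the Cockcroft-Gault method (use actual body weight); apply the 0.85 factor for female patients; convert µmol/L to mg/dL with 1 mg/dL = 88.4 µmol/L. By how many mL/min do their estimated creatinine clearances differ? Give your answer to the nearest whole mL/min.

Patient 1: SCr = 189 / 88.4 = 2.138 mg/dL
Patient 1: CrCl = (140 − 66) × 83.9 / (72 × 2.138) × 0.85 = 6208.6 / 153.94 × 0.85 ≈ 34.3 mL/min
Patient 2: CrCl = (140 − 77) × 92.1 / (72 × 2.9) × 0.85 = 5802.3 / 208.80 × 0.85 ≈ 23.6 mL/min
|34.3 − 23.6| = 10.7 mL/min

11 mL/min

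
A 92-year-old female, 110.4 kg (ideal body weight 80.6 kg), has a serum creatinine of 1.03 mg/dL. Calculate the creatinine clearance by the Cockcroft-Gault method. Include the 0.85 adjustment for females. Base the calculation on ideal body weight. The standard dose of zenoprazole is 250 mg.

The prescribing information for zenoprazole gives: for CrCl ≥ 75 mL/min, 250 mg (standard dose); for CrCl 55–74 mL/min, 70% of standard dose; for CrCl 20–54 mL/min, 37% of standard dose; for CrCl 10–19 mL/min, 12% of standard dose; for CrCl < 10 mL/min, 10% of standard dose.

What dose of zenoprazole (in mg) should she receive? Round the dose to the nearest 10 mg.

90 mg

CrCl = (140 − 92) × 80.6 / (72 × 1.03) × 0.85 = 3868.8 / 74.16 × 0.85 ≈ 44.3 mL/min
CrCl ≈ 44 mL/min → bracket 20–54 mL/min.
37% of 250 mg = 92.5 mg → 90 mg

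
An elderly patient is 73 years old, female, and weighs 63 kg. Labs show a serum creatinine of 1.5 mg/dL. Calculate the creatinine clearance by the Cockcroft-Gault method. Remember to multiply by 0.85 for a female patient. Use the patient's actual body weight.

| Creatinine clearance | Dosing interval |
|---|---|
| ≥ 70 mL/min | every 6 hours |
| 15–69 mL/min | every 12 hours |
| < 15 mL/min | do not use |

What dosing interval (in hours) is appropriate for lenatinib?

CrCl = (140 − 73) × 63 / (72 × 1.5) × 0.85 = 4221.0 / 108.00 × 0.85 ≈ 33.2 mL/min
CrCl ≈ 33 mL/min → bracket 15–69 mL/min → every 12 hours.

every 12 hours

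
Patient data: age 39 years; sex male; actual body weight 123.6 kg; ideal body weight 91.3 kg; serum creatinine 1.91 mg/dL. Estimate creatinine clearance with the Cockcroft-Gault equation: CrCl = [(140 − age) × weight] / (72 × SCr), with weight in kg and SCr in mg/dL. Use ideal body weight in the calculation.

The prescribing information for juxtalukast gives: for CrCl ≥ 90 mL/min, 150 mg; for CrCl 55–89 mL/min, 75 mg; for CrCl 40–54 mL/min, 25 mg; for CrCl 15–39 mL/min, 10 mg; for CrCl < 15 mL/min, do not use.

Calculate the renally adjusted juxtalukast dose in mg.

CrCl = (140 − 39) × 91.3 / (72 × 1.91) = 9221.3 / 137.52 ≈ 67.1 mL/min
CrCl ≈ 67 mL/min → bracket 55–89 mL/min.
Dose for this bracket: 75 mg.

75 mg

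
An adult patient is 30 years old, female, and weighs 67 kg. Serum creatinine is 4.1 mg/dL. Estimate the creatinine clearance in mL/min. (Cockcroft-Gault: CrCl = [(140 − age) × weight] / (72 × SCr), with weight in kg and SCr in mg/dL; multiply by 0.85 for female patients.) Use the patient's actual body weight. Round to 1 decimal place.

21.2 mL/min

CrCl = (140 − 30) × 67 / (72 × 4.1) × 0.85 = 7370.0 / 295.20 × 0.85 ≈ 21.2 mL/min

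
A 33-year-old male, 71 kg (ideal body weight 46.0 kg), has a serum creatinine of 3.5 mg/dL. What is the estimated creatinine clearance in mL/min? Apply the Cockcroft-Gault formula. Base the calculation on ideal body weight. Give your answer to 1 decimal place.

CrCl = (140 − 33) × 46 / (72 × 3.5) = 4922.0 / 252.00 ≈ 19.5 mL/min

19.5 mL/min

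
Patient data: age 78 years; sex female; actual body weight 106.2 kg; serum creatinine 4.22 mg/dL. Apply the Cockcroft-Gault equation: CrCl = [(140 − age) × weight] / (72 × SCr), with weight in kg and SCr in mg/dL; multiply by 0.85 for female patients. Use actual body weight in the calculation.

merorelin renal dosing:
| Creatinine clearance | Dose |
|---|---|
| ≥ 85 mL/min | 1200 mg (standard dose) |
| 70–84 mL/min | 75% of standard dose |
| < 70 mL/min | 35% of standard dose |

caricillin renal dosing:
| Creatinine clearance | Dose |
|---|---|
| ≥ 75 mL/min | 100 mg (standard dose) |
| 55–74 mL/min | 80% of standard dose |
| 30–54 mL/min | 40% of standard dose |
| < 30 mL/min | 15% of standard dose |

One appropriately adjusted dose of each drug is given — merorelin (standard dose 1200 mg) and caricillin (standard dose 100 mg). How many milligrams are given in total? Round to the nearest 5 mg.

CrCl = (140 − 78) × 106.2 / (72 × 4.22) × 0.85 = 6584.4 / 303.84 × 0.85 ≈ 18.4 mL/min
CrCl ≈ 18 mL/min.
merorelin: < 70 mL/min → 35% of 1200 mg = 420 mg.
caricillin: < 30 mL/min → 15% of 100 mg = 15 mg.
Total = 420 + 15 = 435 mg.

435 mg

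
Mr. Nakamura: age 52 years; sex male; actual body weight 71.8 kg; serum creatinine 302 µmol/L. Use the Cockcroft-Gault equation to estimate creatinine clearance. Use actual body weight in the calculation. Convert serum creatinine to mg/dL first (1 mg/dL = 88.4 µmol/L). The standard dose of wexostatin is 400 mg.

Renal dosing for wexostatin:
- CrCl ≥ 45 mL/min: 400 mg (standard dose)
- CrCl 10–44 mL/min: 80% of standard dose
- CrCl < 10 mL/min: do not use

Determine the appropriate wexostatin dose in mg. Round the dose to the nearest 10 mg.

320 mg

SCr = 302 / 88.4 = 3.416 mg/dL
CrCl = (140 − 52) × 71.8 / (72 × 3.416) = 6318.4 / 245.95 ≈ 25.7 mL/min
CrCl ≈ 26 mL/min → bracket 10–44 mL/min.
80% of 400 mg = 320 mg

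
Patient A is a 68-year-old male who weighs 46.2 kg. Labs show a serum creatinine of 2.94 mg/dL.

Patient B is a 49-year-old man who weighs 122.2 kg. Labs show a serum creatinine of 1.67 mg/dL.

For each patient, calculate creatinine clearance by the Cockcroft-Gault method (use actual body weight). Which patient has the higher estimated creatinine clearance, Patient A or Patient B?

Patient B

Patient A: CrCl = (140 − 68) × 46.2 / (72 × 2.94) = 3326.4 / 211.68 ≈ 15.7 mL/min
Patient B: CrCl = (140 − 49) × 122.2 / (72 × 1.67) = 11120.2 / 120.24 ≈ 92.5 mL/min
15.7 vs 92.5 mL/min → Patient B is higher.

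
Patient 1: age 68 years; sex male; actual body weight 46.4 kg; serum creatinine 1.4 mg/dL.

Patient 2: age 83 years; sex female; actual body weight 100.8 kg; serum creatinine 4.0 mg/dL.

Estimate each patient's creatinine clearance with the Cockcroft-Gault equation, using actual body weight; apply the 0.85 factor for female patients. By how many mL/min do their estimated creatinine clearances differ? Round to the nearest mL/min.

Patient 1: CrCl = (140 − 68) × 46.4 / (72 × 1.4) = 3340.8 / 100.80 ≈ 33.1 mL/min
Patient 2: CrCl = (140 − 83) × 100.8 / (72 × 4) × 0.85 = 5745.6 / 288.00 × 0.85 ≈ 17.0 mL/min
|33.1 − 17.0| = 16.1 mL/min

16 mL/min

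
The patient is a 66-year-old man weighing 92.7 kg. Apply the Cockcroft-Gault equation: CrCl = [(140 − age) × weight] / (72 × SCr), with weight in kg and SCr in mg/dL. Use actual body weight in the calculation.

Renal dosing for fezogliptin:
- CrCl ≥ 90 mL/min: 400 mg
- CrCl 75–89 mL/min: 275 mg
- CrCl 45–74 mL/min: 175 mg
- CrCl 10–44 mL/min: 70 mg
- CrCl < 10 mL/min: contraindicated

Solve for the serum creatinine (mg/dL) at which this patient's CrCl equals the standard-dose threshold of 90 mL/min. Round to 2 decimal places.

Standard dose requires CrCl ≥ 90 mL/min.
Set (140 − 66) × 92.7 / (72 × SCr) = 90
SCr = (140 − 66) × 92.7 / (72 × 90) = 1.059 mg/dL

1.06 mg/dL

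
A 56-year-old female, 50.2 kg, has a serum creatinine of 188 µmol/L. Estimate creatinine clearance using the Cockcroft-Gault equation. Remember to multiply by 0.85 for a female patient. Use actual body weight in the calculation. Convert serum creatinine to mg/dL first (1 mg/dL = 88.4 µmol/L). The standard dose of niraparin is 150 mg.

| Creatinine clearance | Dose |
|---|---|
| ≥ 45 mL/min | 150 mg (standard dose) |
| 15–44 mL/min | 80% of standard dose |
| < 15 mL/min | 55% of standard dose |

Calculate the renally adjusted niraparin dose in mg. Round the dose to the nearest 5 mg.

SCr = 188 / 88.4 = 2.127 mg/dL
CrCl = (140 − 56) × 50.2 / (72 × 2.127) × 0.85 = 4216.8 / 153.14 × 0.85 ≈ 23.4 mL/min
CrCl ≈ 23 mL/min → bracket 15–44 mL/min.
80% of 150 mg = 120 mg

120 mg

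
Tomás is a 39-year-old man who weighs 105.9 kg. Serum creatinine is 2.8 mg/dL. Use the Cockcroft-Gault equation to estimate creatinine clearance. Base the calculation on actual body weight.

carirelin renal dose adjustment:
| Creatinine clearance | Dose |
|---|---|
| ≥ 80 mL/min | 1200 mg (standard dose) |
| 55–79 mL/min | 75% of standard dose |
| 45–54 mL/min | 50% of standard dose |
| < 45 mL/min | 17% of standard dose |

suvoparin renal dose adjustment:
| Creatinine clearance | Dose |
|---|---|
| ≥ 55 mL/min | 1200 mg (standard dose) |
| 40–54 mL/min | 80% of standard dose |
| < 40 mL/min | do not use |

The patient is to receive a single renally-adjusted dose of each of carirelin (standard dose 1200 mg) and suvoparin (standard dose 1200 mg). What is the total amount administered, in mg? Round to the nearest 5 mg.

CrCl = (140 − 39) × 105.9 / (72 × 2.8) = 10695.9 / 201.60 ≈ 53.1 mL/min
CrCl ≈ 53 mL/min.
carirelin: 45–54 mL/min → 50% of 1200 mg = 600 mg.
suvoparin: 40–54 mL/min → 80% of 1200 mg = 960 mg.
Total = 600 + 960 = 1560 mg.

1560 mg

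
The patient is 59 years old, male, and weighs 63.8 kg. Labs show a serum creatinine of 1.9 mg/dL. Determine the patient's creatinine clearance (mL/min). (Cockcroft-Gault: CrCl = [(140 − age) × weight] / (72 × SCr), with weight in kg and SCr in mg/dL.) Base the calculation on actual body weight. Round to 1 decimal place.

37.8 mL/min

CrCl = (140 − 59) × 63.8 / (72 × 1.9) = 5167.8 / 136.80 ≈ 37.8 mL/min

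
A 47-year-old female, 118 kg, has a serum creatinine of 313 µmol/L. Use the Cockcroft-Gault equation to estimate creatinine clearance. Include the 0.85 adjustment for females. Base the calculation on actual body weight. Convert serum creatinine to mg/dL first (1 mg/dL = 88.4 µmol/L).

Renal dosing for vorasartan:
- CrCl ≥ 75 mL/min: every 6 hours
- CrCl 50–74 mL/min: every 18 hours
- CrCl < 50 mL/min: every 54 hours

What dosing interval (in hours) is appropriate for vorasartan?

every 54 hours

SCr = 313 / 88.4 = 3.541 mg/dL
CrCl = (140 − 47) × 118 / (72 × 3.541) × 0.85 = 10974.0 / 254.95 × 0.85 ≈ 36.6 mL/min
CrCl ≈ 37 mL/min → bracket < 50 mL/min → every 54 hours.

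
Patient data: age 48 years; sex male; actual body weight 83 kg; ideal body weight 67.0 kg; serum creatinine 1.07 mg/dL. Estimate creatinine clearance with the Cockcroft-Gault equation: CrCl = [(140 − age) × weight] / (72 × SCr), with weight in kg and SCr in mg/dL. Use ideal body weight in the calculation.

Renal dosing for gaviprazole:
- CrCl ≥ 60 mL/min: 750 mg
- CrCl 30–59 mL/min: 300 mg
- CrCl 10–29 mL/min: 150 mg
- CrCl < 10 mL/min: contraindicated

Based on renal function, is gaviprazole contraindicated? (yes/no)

no

CrCl = (140 − 48) × 67 / (72 × 1.07) = 6164.0 / 77.04 ≈ 80.0 mL/min
CrCl ≈ 80 mL/min, which is ≥ 10 mL/min.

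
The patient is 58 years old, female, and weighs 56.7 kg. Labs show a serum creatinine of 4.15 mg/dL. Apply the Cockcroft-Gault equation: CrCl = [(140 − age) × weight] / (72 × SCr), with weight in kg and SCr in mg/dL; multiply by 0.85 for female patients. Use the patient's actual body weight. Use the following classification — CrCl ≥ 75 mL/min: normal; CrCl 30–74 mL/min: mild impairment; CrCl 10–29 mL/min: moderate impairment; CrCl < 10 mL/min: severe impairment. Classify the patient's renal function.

CrCl = (140 − 58) × 56.7 / (72 × 4.15) × 0.85 = 4649.4 / 298.80 × 0.85 ≈ 13.2 mL/min
13 mL/min falls in the 'moderate impairment' range.

moderate impairment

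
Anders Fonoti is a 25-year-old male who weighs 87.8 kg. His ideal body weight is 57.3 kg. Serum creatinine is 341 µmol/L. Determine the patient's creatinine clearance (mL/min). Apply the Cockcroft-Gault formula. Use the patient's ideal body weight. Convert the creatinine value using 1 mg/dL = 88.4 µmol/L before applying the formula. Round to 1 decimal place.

23.7 mL/min

SCr = 341 / 88.4 = 3.857 mg/dL
CrCl = (140 − 25) × 57.3 / (72 × 3.857) = 6589.5 / 277.70 ≈ 23.7 mL/min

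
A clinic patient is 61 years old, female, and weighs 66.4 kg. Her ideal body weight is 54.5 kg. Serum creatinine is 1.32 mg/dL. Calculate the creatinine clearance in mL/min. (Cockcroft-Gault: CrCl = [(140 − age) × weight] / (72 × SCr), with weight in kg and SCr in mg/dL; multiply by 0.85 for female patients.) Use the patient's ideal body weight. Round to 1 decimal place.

38.5 mL/min

CrCl = (140 − 61) × 54.5 / (72 × 1.32) × 0.85 = 4305.5 / 95.04 × 0.85 ≈ 38.5 mL/min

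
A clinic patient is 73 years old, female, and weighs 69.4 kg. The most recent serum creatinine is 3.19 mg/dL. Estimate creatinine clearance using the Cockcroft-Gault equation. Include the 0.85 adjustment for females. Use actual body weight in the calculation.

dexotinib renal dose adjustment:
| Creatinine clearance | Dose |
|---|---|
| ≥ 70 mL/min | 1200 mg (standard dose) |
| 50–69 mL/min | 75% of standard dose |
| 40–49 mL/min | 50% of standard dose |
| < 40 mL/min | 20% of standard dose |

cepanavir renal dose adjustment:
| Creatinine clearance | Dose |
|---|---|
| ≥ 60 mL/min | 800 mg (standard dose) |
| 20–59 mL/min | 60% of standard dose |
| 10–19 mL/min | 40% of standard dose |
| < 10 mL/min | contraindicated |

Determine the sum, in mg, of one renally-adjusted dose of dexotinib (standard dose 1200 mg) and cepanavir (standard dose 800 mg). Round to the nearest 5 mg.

CrCl = (140 − 73) × 69.4 / (72 × 3.19) × 0.85 = 4649.8 / 229.68 × 0.85 ≈ 17.2 mL/min
CrCl ≈ 17 mL/min.
dexotinib: < 40 mL/min → 20% of 1200 mg = 240 mg.
cepanavir: 10–19 mL/min → 40% of 800 mg = 320 mg.
Total = 240 + 320 = 560 mg.

560 mg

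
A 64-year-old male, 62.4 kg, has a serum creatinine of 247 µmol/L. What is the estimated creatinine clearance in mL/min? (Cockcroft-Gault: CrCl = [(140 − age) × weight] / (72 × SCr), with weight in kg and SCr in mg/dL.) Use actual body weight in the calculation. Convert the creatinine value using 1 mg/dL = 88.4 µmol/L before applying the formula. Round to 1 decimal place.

SCr = 247 / 88.4 = 2.794 mg/dL
CrCl = (140 − 64) × 62.4 / (72 × 2.794) = 4742.4 / 201.17 ≈ 23.6 mL/min

23.6 mL/min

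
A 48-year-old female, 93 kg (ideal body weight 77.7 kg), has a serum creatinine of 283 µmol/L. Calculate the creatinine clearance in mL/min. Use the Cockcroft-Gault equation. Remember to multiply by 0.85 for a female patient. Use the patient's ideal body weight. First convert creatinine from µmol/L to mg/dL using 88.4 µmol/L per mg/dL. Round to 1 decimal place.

SCr = 283 / 88.4 = 3.201 mg/dL
CrCl = (140 − 48) × 77.7 / (72 × 3.201) × 0.85 = 7148.4 / 230.47 × 0.85 ≈ 26.4 mL/min

26.4 mL/min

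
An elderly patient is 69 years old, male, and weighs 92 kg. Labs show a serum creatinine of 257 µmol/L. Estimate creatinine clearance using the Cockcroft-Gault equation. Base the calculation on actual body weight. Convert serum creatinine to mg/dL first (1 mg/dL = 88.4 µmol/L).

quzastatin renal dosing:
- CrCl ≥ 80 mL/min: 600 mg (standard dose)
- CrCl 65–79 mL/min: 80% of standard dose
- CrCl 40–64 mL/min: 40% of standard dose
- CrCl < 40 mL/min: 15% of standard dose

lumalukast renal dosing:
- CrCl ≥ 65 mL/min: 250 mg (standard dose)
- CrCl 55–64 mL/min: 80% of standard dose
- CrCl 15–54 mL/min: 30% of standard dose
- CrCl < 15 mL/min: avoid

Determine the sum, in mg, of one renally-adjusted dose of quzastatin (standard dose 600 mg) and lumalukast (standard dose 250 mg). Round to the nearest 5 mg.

165 mg

SCr = 257 / 88.4 = 2.907 mg/dL
CrCl = (140 − 69) × 92 / (72 × 2.907) = 6532.0 / 209.30 ≈ 31.2 mL/min
CrCl ≈ 31 mL/min.
quzastatin: < 40 mL/min → 15% of 600 mg = 90 mg.
lumalukast: 15–54 mL/min → 30% of 250 mg = 75 mg.
Total = 90 + 75 = 165 mg.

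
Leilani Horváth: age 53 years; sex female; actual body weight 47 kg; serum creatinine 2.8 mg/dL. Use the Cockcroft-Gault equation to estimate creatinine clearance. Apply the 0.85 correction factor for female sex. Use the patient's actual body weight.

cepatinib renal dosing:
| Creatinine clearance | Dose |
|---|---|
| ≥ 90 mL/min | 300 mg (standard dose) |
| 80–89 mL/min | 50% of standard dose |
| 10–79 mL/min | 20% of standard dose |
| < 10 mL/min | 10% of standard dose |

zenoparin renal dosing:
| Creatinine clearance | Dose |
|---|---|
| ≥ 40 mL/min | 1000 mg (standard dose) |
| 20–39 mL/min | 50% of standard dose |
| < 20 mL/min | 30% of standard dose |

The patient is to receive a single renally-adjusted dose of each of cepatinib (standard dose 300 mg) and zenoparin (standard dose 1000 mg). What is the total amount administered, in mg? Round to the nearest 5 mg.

CrCl = (140 − 53) × 47 / (72 × 2.8) × 0.85 = 4089.0 / 201.60 × 0.85 ≈ 17.2 mL/min
CrCl ≈ 17 mL/min.
cepatinib: 10–79 mL/min → 20% of 300 mg = 60 mg.
zenoparin: < 20 mL/min → 30% of 1000 mg = 300 mg.
Total = 60 + 300 = 360 mg.

360 mg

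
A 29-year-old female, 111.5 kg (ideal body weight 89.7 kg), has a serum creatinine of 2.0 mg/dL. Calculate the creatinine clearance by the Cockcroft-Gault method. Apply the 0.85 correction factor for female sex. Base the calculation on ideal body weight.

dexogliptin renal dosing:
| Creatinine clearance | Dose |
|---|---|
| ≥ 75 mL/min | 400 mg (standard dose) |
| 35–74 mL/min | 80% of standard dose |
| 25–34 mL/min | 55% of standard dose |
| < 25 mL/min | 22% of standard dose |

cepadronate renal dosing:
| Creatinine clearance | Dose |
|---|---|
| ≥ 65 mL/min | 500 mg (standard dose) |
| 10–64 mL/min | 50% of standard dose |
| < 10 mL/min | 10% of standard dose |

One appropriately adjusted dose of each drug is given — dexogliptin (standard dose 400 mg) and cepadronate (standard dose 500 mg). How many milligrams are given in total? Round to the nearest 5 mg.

CrCl = (140 − 29) × 89.7 / (72 × 2) × 0.85 = 9956.7 / 144.00 × 0.85 ≈ 58.8 mL/min
CrCl ≈ 59 mL/min.
dexogliptin: 35–74 mL/min → 80% of 400 mg = 320 mg.
cepadronate: 10–64 mL/min → 50% of 500 mg = 250 mg.
Total = 320 + 250 = 570 mg.

570 mg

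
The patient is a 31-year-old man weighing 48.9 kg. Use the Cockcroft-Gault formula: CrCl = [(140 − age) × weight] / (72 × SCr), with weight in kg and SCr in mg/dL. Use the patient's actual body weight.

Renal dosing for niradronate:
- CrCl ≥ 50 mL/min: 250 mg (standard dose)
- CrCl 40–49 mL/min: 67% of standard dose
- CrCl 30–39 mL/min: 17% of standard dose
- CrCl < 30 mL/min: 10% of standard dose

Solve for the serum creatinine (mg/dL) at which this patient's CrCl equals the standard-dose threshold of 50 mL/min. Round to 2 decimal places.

Standard dose requires CrCl ≥ 50 mL/min.
Set (140 − 31) × 48.9 / (72 × SCr) = 50
SCr = (140 − 31) × 48.9 / (72 × 50) = 1.481 mg/dL

1.48 mg/dL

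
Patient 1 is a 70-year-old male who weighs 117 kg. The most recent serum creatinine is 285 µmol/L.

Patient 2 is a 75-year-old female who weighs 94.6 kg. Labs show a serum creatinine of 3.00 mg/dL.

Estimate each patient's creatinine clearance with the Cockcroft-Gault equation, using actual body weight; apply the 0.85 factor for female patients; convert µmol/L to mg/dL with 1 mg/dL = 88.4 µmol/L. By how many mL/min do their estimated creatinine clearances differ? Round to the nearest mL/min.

11 mL/min

Patient 1: SCr = 285 / 88.4 = 3.224 mg/dL
Patient 1: CrCl = (140 − 70) × 117 / (72 × 3.224) = 8190.0 / 232.13 ≈ 35.3 mL/min
Patient 2: CrCl = (140 − 75) × 94.6 / (72 × 3) × 0.85 = 6149.0 / 216.00 × 0.85 ≈ 24.2 mL/min
|35.3 − 24.2| = 11.1 mL/min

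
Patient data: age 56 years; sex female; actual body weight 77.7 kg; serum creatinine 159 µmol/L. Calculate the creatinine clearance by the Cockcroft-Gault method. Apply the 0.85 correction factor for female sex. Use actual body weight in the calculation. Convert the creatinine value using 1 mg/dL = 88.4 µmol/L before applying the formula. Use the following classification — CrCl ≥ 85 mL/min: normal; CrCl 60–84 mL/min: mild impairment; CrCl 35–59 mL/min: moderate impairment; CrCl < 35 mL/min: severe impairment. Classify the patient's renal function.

moderate impairment

SCr = 159 / 88.4 = 1.799 mg/dL
CrCl = (140 − 56) × 77.7 / (72 × 1.799) × 0.85 = 6526.8 / 129.53 × 0.85 ≈ 42.8 mL/min
43 mL/min falls in the 'moderate impairment' range.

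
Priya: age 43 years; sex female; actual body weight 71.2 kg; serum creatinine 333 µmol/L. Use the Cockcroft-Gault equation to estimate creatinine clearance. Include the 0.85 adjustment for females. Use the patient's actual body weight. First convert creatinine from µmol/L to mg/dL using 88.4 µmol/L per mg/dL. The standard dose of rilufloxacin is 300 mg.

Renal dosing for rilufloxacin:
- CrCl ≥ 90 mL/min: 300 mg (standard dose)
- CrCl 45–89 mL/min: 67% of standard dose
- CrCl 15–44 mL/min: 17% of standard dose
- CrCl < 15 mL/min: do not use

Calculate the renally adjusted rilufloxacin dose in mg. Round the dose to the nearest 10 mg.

50 mg

SCr = 333 / 88.4 = 3.767 mg/dL
CrCl = (140 − 43) × 71.2 / (72 × 3.767) × 0.85 = 6906.4 / 271.22 × 0.85 ≈ 21.6 mL/min
CrCl ≈ 22 mL/min → bracket 15–44 mL/min.
17% of 300 mg = 51 mg → 50 mg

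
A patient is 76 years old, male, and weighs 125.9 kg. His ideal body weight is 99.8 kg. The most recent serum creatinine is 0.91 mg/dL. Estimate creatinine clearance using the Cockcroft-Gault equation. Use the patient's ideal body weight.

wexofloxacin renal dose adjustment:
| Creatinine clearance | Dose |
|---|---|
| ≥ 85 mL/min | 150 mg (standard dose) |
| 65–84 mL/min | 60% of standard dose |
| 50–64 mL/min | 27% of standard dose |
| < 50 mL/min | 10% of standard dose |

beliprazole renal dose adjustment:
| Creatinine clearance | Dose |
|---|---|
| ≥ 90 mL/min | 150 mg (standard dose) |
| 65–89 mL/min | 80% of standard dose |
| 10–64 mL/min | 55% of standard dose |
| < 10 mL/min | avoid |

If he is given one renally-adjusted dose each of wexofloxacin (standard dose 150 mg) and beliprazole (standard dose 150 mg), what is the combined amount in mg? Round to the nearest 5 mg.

300 mg

CrCl = (140 − 76) × 99.8 / (72 × 0.91) = 6387.2 / 65.52 ≈ 97.5 mL/min
CrCl ≈ 97 mL/min.
wexofloxacin: ≥ 85 mL/min → 100% of 150 mg = 150 mg.
beliprazole: ≥ 90 mL/min → 100% of 150 mg = 150 mg.
Total = 150 + 150 = 300 mg.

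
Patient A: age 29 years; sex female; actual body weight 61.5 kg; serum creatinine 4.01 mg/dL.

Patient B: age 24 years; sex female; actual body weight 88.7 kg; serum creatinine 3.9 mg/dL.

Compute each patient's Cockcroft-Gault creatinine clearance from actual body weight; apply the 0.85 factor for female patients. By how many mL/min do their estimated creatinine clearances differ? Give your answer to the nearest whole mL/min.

11 mL/min

Patient A: CrCl = (140 − 29) × 61.5 / (72 × 4.01) × 0.85 = 6826.5 / 288.72 × 0.85 ≈ 20.1 mL/min
Patient B: CrCl = (140 − 24) × 88.7 / (72 × 3.9) × 0.85 = 10289.2 / 280.80 × 0.85 ≈ 31.1 mL/min
|20.1 − 31.1| = 11.0 mL/min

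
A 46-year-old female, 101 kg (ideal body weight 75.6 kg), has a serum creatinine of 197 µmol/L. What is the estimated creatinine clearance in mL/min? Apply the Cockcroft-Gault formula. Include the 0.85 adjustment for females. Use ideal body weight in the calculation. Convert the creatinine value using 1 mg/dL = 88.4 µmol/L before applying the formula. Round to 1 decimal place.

37.6 mL/min

SCr = 197 / 88.4 = 2.229 mg/dL
CrCl = (140 − 46) × 75.6 / (72 × 2.229) × 0.85 = 7106.4 / 160.49 × 0.85 ≈ 37.6 mL/min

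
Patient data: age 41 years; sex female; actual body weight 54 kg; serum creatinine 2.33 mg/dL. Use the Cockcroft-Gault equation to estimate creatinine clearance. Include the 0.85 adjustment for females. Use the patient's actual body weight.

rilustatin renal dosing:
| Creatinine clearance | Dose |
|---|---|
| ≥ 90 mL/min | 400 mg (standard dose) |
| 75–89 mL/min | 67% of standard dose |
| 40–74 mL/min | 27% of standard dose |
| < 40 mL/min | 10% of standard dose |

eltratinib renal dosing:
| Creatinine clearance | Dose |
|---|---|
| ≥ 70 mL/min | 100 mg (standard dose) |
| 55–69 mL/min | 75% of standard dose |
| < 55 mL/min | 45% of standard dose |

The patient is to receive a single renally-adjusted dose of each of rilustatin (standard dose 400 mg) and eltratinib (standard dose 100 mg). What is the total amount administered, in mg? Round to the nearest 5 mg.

85 mg

CrCl = (140 − 41) × 54 / (72 × 2.33) × 0.85 = 5346.0 / 167.76 × 0.85 ≈ 27.1 mL/min
CrCl ≈ 27 mL/min.
rilustatin: < 40 mL/min → 10% of 400 mg = 40 mg.
eltratinib: < 55 mL/min → 45% of 100 mg = 45 mg.
Total = 40 + 45 = 85 mg.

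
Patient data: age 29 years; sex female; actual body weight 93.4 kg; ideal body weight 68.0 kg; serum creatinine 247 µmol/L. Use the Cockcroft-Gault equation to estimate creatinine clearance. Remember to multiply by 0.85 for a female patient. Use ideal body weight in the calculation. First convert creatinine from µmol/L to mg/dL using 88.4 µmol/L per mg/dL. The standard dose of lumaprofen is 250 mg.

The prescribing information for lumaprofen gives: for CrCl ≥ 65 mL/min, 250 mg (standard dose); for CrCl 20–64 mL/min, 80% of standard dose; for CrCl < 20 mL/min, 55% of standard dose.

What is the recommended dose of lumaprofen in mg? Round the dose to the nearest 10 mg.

200 mg

SCr = 247 / 88.4 = 2.794 mg/dL
CrCl = (140 − 29) × 68 / (72 × 2.794) × 0.85 = 7548.0 / 201.17 × 0.85 ≈ 31.9 mL/min
CrCl ≈ 32 mL/min → bracket 20–64 mL/min.
80% of 250 mg = 200 mg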